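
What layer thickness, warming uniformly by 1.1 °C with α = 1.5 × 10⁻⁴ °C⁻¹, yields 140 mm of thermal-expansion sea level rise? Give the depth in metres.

850 m

H = Δh/(αΔT) = 0.14 / (1.5×10⁻⁴ × 1.1) ≈ 848.5 m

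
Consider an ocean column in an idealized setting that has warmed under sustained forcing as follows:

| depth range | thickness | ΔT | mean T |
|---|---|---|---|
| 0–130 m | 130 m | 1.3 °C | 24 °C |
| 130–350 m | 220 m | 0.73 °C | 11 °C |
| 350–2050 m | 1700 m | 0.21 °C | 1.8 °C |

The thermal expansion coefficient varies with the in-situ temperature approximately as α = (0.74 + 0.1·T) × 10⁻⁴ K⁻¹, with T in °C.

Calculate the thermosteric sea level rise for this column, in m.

about 0.115 m

Layer 1: α = (0.74 + 0.1×24)×10⁻⁴ = 3.14×10⁻⁴ K⁻¹
Layer 2: α = (0.74 + 0.1×11)×10⁻⁴ = 1.84×10⁻⁴ K⁻¹
Layer 3: α = (0.74 + 0.1×1.8)×10⁻⁴ = 0.92×10⁻⁴ K⁻¹
0–130 m: 1.3 × 130 × 3.14×10⁻⁴ = 0.053066 m
Layer 2: 1.84×10⁻⁴ × 220 × 0.73 = 0.0295504 m
1700 × 0.21 × 0.92×10⁻⁴ = 0.032844 m
Δh = 0.053066 + 0.0295504 + 0.032844 = 0.1154604 m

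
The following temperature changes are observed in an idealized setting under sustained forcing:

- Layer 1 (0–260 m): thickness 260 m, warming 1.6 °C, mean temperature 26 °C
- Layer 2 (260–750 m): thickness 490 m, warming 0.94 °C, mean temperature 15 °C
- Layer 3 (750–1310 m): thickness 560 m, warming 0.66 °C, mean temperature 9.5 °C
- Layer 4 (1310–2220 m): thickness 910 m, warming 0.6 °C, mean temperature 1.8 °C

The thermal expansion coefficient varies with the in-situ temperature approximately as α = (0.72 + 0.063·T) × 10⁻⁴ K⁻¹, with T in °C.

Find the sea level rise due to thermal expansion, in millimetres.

Layer 1: α = (0.72 + 0.063×26)×10⁻⁴ = 2.358×10⁻⁴ K⁻¹
Layer 2: α = (0.72 + 0.063×15)×10⁻⁴ = 1.665×10⁻⁴ K⁻¹
Layer 3: α = (0.72 + 0.063×9.5)×10⁻⁴ = 1.3185×10⁻⁴ K⁻¹
Layer 4: α = (0.72 + 0.063×1.8)×10⁻⁴ = 0.8334×10⁻⁴ K⁻¹
Layer 1: 2.358×10⁻⁴ × 260 × 1.6 = 0.0980928 m
Layer 2: 490 × 1.665×10⁻⁴ × 0.94 = 0.0766899 m
Layer 3: 0.66 × 1.3185×10⁻⁴ × 560 = 0.04873176 m
1310–2220 m: 910 × 0.8334×10⁻⁴ × 0.6 = 0.04550364 m
Δh = 0.0980928 + 0.0766899 + 0.04873176 + 0.04550364 = 0.2690181 m

Δh = 269 mm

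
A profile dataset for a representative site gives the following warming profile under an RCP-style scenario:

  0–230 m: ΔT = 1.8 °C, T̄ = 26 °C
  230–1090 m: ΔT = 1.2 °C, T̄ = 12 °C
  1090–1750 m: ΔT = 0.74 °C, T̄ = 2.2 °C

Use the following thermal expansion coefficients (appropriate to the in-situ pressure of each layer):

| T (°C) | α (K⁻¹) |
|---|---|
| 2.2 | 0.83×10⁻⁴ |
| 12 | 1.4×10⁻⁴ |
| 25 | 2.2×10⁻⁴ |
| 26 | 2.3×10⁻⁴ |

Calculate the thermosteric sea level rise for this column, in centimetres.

Δh ≈ 28.0 cm

Layer 1 at 26 °C → α = 2.3×10⁻⁴ K⁻¹
Layer 2 at 12 °C → α = 1.4×10⁻⁴ K⁻¹
Layer 3 at 2.2 °C → α = 0.83×10⁻⁴ K⁻¹
230 × 2.3×10⁻⁴ × 1.8 = 0.09522 m
1.4×10⁻⁴ × 1.2 × 860 = 0.14448 m
1090–1750 m: 660 × 0.74 × 0.83×10⁻⁴ = 0.0405372 m
Δh = 0.09522 + 0.14448 + 0.0405372 = 0.2802372 m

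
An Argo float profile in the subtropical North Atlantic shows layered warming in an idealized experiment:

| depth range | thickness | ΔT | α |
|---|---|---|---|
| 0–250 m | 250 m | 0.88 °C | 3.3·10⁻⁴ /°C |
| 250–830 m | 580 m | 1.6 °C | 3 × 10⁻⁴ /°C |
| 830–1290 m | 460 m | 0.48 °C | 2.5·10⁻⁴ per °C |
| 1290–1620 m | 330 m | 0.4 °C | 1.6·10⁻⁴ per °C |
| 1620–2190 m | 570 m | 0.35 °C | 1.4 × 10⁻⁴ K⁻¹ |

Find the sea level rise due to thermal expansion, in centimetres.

0–250 m: 3.3×10⁻⁴ × 250 × 0.88 = 0.07260 m
580 × 3×10⁻⁴ × 1.6 = 0.27840 m
460 × 0.48 × 2.5×10⁻⁴ = 0.05520 m
1290–1620 m: 0.4 × 330 × 1.6×10⁻⁴ = 0.02112 m
570 × 1.4×10⁻⁴ × 0.35 = 0.02793 m
Δh = 0.07260 + 0.27840 + 0.05520 + 0.02112 + 0.02793 = 0.45525 m

45.5 cm of thermosteric rise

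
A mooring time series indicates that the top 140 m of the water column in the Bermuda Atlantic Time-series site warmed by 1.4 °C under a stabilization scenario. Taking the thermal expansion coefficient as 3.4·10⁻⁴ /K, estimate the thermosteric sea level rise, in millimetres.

Δh = αΔT·H = 3.4×10⁻⁴ × 1.4 × 140 = 0.06664 m

66.6 mm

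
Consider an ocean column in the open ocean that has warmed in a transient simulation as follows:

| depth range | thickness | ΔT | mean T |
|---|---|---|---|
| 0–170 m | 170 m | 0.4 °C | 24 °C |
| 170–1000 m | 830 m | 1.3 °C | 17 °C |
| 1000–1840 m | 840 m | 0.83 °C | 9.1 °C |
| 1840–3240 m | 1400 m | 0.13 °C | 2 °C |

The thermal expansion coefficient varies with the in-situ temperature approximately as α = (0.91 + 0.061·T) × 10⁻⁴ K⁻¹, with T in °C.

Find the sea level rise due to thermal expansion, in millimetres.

Layer 1: α = (0.91 + 0.061×24)×10⁻⁴ = 2.374×10⁻⁴ K⁻¹
Layer 2: α = (0.91 + 0.061×17)×10⁻⁴ = 1.947×10⁻⁴ K⁻¹
Layer 3: α = (0.91 + 0.061×9.1)×10⁻⁴ = 1.4651×10⁻⁴ K⁻¹
Layer 4: α = (0.91 + 0.061×2)×10⁻⁴ = 1.032×10⁻⁴ K⁻¹
Layer 1: 2.374×10⁻⁴ × 0.4 × 170 = 0.0161432 m
830 × 1.3 × 1.947×10⁻⁴ = 0.2100813 m
0.83 × 1.4651×10⁻⁴ × 840 = 0.102146772 m
Layer 4: 1.032×10⁻⁴ × 1400 × 0.13 = 0.0187824 m
Δh = 0.0161432 + 0.2100813 + 0.102146772 + 0.0187824 = 0.347153672 m

347 mm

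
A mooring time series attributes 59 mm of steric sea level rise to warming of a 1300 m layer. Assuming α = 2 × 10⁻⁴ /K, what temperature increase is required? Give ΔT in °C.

ΔT = Δh/(αH) = 0.059 / (2×10⁻⁴ × 1300) ≈ 0.2269 °C

ΔT ≈ 0.227 °C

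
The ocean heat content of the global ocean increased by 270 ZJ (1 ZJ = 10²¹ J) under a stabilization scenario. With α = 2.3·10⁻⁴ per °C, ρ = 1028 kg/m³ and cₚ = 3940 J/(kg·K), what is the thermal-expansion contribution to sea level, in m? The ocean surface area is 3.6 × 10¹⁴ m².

about 0.0426 m

Per unit area: Q = 270×10²¹ / (3.6×10¹⁴) = 7.5×10⁸ J/m²
Δh = αQ/(ρcₚ) = 2.3×10⁻⁴ × 7.5×10⁸ / (1028 × 3940) ≈ 0.042589 m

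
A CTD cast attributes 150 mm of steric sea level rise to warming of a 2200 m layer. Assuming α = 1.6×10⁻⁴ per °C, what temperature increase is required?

ΔT = Δh/(αH) = 0.15 / (1.6×10⁻⁴ × 2200) ≈ 0.4261 °C

ΔT ≈ 0.426 °C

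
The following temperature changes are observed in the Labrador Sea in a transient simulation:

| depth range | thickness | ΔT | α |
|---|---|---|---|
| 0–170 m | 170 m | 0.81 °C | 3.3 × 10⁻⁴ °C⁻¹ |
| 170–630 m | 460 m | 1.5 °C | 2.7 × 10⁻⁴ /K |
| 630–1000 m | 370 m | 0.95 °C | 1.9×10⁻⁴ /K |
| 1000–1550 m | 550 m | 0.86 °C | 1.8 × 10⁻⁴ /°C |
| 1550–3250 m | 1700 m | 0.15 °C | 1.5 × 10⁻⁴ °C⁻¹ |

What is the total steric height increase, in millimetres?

0–170 m: 170 × 0.81 × 3.3×10⁻⁴ = 0.045441 m
Layer 2: 460 × 1.5 × 2.7×10⁻⁴ = 0.18630 m
370 × 0.95 × 1.9×10⁻⁴ = 0.066785 m
1.8×10⁻⁴ × 550 × 0.86 = 0.08514 m
Layer 5: 1700 × 1.5×10⁻⁴ × 0.15 = 0.03825 m
Δh = 0.045441 + 0.18630 + 0.066785 + 0.08514 + 0.03825 = 0.421916 m ≈ 422 mm

about 422 mm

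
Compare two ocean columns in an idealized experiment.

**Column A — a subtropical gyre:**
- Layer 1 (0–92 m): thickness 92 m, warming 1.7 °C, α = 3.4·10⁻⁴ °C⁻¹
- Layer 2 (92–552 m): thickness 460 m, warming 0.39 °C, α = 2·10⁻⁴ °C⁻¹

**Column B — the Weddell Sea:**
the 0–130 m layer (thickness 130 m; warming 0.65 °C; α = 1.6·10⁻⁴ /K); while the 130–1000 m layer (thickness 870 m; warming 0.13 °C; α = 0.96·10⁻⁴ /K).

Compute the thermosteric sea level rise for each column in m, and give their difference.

A 0–92 m: 92 × 1.7 × 3.4×10⁻⁴ = 0.053176 m
A Layer 2: 460 × 2×10⁻⁴ × 0.39 = 0.03588 m
A total: 0.089056 m
B Layer 1: 1.6×10⁻⁴ × 130 × 0.65 = 0.01352 m
B 870 × 0.96×10⁻⁴ × 0.13 = 0.0108576 m
B total: 0.0243776 m
Difference: 0.089056 − 0.0243776 = 0.0646784 m

A: 0.089 m; B: 0.024 m; difference 0.065 m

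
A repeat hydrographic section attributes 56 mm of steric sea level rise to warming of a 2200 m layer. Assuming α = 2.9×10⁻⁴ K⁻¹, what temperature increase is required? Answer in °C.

ΔT = Δh/(αH) = 0.056 / (2.9×10⁻⁴ × 2200) ≈ 0.08777 °C

ΔT ≈ 0.0878 °C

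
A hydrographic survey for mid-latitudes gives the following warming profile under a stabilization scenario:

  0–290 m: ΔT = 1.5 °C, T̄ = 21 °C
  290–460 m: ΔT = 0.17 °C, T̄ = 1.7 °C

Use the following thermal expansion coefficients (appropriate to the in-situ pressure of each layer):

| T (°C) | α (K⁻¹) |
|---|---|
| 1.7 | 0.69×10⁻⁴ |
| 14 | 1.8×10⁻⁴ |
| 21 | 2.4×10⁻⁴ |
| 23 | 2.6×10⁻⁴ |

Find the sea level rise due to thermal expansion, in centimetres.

Δh ≈ 11 cm

Layer 1 at 21 °C → α = 2.4×10⁻⁴ K⁻¹
Layer 2 at 1.7 °C → α = 0.69×10⁻⁴ K⁻¹
Layer 1: 290 × 1.5 × 2.4×10⁻⁴ = 0.10440 m
290–460 m: 0.69×10⁻⁴ × 170 × 0.17 = 0.0019941 m
Δh = 0.10440 + 0.0019941 = 0.1063941 m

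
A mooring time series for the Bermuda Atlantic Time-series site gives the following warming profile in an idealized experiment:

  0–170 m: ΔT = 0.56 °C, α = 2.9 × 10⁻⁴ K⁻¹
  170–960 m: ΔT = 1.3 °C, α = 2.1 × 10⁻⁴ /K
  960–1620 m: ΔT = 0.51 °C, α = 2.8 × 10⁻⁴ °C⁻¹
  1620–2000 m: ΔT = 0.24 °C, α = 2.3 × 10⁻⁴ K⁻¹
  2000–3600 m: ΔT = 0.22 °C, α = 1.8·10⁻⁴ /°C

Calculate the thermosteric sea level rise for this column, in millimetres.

422 mm of thermosteric rise

0.56 × 170 × 2.9×10⁻⁴ = 0.027608 m
170–960 m: 2.1×10⁻⁴ × 1.3 × 790 = 0.21567 m
960–1620 m: 2.8×10⁻⁴ × 0.51 × 660 = 0.094248 m
Layer 4: 0.24 × 380 × 2.3×10⁻⁴ = 0.020976 m
2000–3600 m: 1600 × 0.22 × 1.8×10⁻⁴ = 0.06336 m
Δh = 0.027608 + 0.21567 + 0.094248 + 0.020976 + 0.06336 = 0.421862 m ≈ 422 mm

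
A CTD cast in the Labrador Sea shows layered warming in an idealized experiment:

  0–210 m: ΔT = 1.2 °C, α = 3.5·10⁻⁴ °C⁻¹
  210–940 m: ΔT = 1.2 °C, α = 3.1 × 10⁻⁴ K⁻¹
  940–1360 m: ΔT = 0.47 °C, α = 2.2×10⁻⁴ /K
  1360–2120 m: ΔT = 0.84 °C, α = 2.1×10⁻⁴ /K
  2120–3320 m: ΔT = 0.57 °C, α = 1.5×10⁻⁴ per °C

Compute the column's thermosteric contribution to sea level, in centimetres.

Δh = 64.0 cm

0–210 m: 1.2 × 210 × 3.5×10⁻⁴ = 0.08820 m
210–940 m: 1.2 × 3.1×10⁻⁴ × 730 = 0.27156 m
0.47 × 2.2×10⁻⁴ × 420 = 0.043428 m
2.1×10⁻⁴ × 0.84 × 760 = 0.134064 m
Layer 5: 1200 × 1.5×10⁻⁴ × 0.57 = 0.10260 m
Δh = 0.08820 + 0.27156 + 0.043428 + 0.134064 + 0.10260 = 0.639852 m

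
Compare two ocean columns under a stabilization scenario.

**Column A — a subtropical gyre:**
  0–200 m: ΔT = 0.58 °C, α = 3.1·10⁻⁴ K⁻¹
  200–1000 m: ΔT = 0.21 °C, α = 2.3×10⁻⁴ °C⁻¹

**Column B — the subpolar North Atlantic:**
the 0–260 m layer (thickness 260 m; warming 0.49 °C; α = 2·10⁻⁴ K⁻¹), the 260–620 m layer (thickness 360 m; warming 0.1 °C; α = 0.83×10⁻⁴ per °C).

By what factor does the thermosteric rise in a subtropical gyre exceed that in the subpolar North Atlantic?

A Layer 1: 200 × 3.1×10⁻⁴ × 0.58 = 0.03596 m
A 0.21 × 800 × 2.3×10⁻⁴ = 0.03864 m
A total: 0.07460 m
B 0–260 m: 2×10⁻⁴ × 260 × 0.49 = 0.02548 m
B 260–620 m: 0.83×10⁻⁴ × 360 × 0.1 = 0.002988 m
B total: 0.028468 m
Ratio: 0.07460 / 0.028468 ≈ 2.620

≈ 2.6×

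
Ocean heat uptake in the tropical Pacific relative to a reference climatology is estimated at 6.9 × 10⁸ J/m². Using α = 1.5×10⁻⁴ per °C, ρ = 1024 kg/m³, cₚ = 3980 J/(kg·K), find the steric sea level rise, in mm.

about 25 mm

Δh = αQ/(ρcₚ) = 1.5×10⁻⁴ × 6.9×10⁸ / (1024 × 3980) ≈ 0.025396 m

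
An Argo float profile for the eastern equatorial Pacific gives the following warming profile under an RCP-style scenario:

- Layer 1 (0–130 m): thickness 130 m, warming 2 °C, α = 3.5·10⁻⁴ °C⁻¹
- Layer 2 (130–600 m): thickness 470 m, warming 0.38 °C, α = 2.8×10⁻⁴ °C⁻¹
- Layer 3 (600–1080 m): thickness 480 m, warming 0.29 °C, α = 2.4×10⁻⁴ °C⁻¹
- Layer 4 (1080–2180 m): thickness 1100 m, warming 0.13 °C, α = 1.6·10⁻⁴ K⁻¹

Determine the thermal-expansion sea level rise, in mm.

0–130 m: 2 × 3.5×10⁻⁴ × 130 = 0.09100 m
470 × 2.8×10⁻⁴ × 0.38 = 0.050008 m
600–1080 m: 2.4×10⁻⁴ × 0.29 × 480 = 0.033408 m
0.13 × 1100 × 1.6×10⁻⁴ = 0.02288 m
Δh = 0.09100 + 0.050008 + 0.033408 + 0.02288 = 0.197296 m ≈ 197 mm

Δh ≈ 197 mm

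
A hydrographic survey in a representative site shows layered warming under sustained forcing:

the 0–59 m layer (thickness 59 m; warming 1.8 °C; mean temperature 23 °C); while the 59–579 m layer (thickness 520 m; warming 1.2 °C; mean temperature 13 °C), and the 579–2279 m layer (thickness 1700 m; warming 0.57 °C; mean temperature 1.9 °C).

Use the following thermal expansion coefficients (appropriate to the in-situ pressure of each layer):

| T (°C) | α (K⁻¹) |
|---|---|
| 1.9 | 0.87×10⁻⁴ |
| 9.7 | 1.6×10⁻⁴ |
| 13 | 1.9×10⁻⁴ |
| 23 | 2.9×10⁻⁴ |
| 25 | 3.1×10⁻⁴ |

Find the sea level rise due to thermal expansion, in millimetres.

Layer 1 at 23 °C → α = 2.9×10⁻⁴ K⁻¹
Layer 2 at 13 °C → α = 1.9×10⁻⁴ K⁻¹
Layer 3 at 1.9 °C → α = 0.87×10⁻⁴ K⁻¹
Layer 1: 59 × 1.8 × 2.9×10⁻⁴ = 0.030798 m
Layer 2: 1.2 × 1.9×10⁻⁴ × 520 = 0.11856 m
Layer 3: 1700 × 0.57 × 0.87×10⁻⁴ = 0.084303 m
Δh = 0.030798 + 0.11856 + 0.084303 = 0.233661 m ≈ 234 mm

Δh ≈ 234 mm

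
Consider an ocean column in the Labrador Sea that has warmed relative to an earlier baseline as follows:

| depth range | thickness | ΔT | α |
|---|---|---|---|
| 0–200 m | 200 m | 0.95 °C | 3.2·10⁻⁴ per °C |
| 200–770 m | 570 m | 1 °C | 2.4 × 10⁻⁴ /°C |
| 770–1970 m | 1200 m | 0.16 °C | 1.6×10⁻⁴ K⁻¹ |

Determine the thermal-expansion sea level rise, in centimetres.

about 23 cm

3.2×10⁻⁴ × 0.95 × 200 = 0.06080 m
1 × 2.4×10⁻⁴ × 570 = 0.13680 m
1200 × 0.16 × 1.6×10⁻⁴ = 0.03072 m
Δh = 0.06080 + 0.13680 + 0.03072 = 0.22832 m ≈ 23 cm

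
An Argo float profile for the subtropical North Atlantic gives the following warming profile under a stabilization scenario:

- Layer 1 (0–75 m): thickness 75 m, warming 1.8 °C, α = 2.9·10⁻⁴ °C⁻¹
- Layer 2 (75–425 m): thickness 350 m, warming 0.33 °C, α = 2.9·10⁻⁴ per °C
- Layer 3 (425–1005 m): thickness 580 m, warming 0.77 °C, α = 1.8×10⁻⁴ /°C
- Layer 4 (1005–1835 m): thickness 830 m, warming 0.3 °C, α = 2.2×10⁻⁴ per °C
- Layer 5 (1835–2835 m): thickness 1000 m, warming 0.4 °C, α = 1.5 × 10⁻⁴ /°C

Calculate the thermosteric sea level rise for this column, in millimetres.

Δh ≈ 268 mm

0–75 m: 2.9×10⁻⁴ × 1.8 × 75 = 0.03915 m
75–425 m: 2.9×10⁻⁴ × 0.33 × 350 = 0.033495 m
0.77 × 580 × 1.8×10⁻⁴ = 0.080388 m
0.3 × 2.2×10⁻⁴ × 830 = 0.05478 m
Layer 5: 1.5×10⁻⁴ × 1000 × 0.4 = 0.06000 m
Δh = 0.03915 + 0.033495 + 0.080388 + 0.05478 + 0.06000 = 0.267813 m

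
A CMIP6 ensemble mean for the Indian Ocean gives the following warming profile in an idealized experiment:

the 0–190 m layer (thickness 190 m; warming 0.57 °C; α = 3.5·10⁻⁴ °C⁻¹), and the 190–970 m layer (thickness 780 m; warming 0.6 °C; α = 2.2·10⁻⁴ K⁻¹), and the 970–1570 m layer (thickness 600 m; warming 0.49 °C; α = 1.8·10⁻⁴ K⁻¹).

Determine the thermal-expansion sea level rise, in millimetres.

Δh ≈ 194 mm

Layer 1: 0.57 × 3.5×10⁻⁴ × 190 = 0.037905 m
2.2×10⁻⁴ × 780 × 0.6 = 0.10296 m
Layer 3: 0.49 × 1.8×10⁻⁴ × 600 = 0.05292 m
Δh = 0.037905 + 0.10296 + 0.05292 = 0.193785 m ≈ 194 mm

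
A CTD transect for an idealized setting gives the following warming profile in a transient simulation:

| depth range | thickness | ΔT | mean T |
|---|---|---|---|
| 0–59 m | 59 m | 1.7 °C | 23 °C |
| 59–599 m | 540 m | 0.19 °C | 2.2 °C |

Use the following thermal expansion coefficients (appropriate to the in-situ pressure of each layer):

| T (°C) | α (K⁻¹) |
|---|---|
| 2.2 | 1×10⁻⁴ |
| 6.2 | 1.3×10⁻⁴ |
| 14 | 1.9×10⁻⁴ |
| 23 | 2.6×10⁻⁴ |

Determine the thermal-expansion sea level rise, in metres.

Δh ≈ 0.036 m

Layer 1 at 23 °C → α = 2.6×10⁻⁴ K⁻¹
Layer 2 at 2.2 °C → α = 1×10⁻⁴ K⁻¹
59 × 1.7 × 2.6×10⁻⁴ = 0.026078 m
Layer 2: 540 × 1×10⁻⁴ × 0.19 = 0.01026 m
Δh = 0.026078 + 0.01026 = 0.036338 m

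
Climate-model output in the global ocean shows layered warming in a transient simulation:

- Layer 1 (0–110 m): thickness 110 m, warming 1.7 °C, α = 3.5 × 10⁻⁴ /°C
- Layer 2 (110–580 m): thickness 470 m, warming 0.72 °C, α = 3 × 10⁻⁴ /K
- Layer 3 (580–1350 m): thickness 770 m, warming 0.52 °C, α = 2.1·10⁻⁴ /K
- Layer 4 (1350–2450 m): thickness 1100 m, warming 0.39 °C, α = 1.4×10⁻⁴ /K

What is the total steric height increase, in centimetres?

3.5×10⁻⁴ × 1.7 × 110 = 0.06545 m
Layer 2: 0.72 × 3×10⁻⁴ × 470 = 0.10152 m
580–1350 m: 0.52 × 770 × 2.1×10⁻⁴ = 0.084084 m
1.4×10⁻⁴ × 0.39 × 1100 = 0.06006 m
Δh = 0.06545 + 0.10152 + 0.084084 + 0.06006 = 0.311114 m

Δh ≈ 31.1 cm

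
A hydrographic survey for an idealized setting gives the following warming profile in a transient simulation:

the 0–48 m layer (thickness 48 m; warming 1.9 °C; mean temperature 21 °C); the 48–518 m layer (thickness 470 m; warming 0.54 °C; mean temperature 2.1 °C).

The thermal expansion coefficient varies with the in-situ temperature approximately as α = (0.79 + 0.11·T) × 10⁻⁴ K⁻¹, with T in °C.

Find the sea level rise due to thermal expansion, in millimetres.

Layer 1: α = (0.79 + 0.11×21)×10⁻⁴ = 3.1×10⁻⁴ K⁻¹
Layer 2: α = (0.79 + 0.11×2.1)×10⁻⁴ = 1.021×10⁻⁴ K⁻¹
48 × 3.1×10⁻⁴ × 1.9 = 0.028272 m
48–518 m: 1.021×10⁻⁴ × 0.54 × 470 = 0.02591298 m
Δh = 0.028272 + 0.02591298 = 0.05418498 m

54.2 mm of thermosteric rise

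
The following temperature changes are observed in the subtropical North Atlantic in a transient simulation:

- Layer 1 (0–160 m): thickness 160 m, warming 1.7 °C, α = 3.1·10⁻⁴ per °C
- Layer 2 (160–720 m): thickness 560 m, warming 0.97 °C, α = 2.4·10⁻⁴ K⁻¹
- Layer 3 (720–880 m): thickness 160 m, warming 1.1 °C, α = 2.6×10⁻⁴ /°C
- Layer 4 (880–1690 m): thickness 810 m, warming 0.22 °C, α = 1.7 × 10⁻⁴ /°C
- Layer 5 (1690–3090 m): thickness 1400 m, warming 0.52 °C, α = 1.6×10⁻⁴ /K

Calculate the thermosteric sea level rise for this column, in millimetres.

407 mm

0–160 m: 3.1×10⁻⁴ × 160 × 1.7 = 0.08432 m
2.4×10⁻⁴ × 0.97 × 560 = 0.130368 m
Layer 3: 160 × 2.6×10⁻⁴ × 1.1 = 0.04576 m
880–1690 m: 810 × 1.7×10⁻⁴ × 0.22 = 0.030294 m
1690–3090 m: 1.6×10⁻⁴ × 1400 × 0.52 = 0.11648 m
Δh = 0.08432 + 0.130368 + 0.04576 + 0.030294 + 0.11648 = 0.407222 m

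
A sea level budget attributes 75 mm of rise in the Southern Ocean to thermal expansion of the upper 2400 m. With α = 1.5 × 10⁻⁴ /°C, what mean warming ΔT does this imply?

ΔT = Δh/(αH) = 0.075 / (1.5×10⁻⁴ × 2400) ≈ 0.2083 °C

ΔT ≈ 0.208 °C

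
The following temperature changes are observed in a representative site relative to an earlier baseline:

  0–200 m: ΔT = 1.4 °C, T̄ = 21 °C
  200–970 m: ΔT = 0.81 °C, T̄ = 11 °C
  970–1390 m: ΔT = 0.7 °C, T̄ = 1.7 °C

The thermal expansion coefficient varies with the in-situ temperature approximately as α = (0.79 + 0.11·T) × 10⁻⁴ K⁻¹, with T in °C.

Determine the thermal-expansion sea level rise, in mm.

Layer 1: α = (0.79 + 0.11×21)×10⁻⁴ = 3.1×10⁻⁴ K⁻¹
Layer 2: α = (0.79 + 0.11×11)×10⁻⁴ = 2×10⁻⁴ K⁻¹
Layer 3: α = (0.79 + 0.11×1.7)×10⁻⁴ = 0.977×10⁻⁴ K⁻¹
200 × 1.4 × 3.1×10⁻⁴ = 0.08680 m
Layer 2: 770 × 0.81 × 2×10⁻⁴ = 0.12474 m
970–1390 m: 420 × 0.977×10⁻⁴ × 0.7 = 0.0287238 m
Δh = 0.08680 + 0.12474 + 0.0287238 = 0.2402638 m ≈ 240 mm

Δh = 240 mm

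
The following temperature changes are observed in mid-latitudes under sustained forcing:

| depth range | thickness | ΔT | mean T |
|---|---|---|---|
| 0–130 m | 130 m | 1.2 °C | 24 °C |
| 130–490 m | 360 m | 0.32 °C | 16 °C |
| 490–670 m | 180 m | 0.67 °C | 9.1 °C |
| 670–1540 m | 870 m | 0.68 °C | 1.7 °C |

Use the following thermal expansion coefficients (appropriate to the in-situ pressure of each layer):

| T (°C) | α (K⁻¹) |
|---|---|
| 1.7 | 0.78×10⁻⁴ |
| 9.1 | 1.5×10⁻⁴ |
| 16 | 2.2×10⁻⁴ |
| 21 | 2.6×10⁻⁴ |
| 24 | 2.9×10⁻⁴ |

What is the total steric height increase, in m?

Δh = 0.13 m

Layer 1 at 24 °C → α = 2.9×10⁻⁴ K⁻¹
Layer 2 at 16 °C → α = 2.2×10⁻⁴ K⁻¹
Layer 3 at 9.1 °C → α = 1.5×10⁻⁴ K⁻¹
Layer 4 at 1.7 °C → α = 0.78×10⁻⁴ K⁻¹
0–130 m: 2.9×10⁻⁴ × 130 × 1.2 = 0.04524 m
130–490 m: 2.2×10⁻⁴ × 0.32 × 360 = 0.025344 m
490–670 m: 180 × 0.67 × 1.5×10⁻⁴ = 0.01809 m
870 × 0.68 × 0.78×10⁻⁴ = 0.0461448 m
Δh = 0.04524 + 0.025344 + 0.01809 + 0.0461448 = 0.1348188 m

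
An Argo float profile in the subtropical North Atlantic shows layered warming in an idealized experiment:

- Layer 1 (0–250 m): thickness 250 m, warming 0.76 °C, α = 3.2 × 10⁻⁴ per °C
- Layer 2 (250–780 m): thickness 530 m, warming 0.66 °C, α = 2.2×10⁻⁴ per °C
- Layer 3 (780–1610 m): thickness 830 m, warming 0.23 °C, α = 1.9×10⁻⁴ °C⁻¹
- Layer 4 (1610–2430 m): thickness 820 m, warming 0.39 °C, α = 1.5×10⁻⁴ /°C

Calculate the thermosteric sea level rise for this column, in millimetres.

220 mm

0–250 m: 0.76 × 250 × 3.2×10⁻⁴ = 0.06080 m
Layer 2: 530 × 2.2×10⁻⁴ × 0.66 = 0.076956 m
780–1610 m: 830 × 0.23 × 1.9×10⁻⁴ = 0.036271 m
1610–2430 m: 820 × 1.5×10⁻⁴ × 0.39 = 0.04797 m
Δh = 0.06080 + 0.076956 + 0.036271 + 0.04797 = 0.221997 m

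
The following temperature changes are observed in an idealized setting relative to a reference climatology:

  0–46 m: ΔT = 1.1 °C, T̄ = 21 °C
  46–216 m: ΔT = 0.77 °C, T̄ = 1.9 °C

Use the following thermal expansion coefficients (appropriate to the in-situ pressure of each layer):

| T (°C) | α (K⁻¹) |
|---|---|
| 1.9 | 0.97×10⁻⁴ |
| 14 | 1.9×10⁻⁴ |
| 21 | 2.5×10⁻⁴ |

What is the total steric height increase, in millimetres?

Δh ≈ 25.3 mm

Layer 1 at 21 °C → α = 2.5×10⁻⁴ K⁻¹
Layer 2 at 1.9 °C → α = 0.97×10⁻⁴ K⁻¹
2.5×10⁻⁴ × 1.1 × 46 = 0.01265 m
Layer 2: 170 × 0.97×10⁻⁴ × 0.77 = 0.0126973 m
Δh = 0.01265 + 0.0126973 = 0.0253473 m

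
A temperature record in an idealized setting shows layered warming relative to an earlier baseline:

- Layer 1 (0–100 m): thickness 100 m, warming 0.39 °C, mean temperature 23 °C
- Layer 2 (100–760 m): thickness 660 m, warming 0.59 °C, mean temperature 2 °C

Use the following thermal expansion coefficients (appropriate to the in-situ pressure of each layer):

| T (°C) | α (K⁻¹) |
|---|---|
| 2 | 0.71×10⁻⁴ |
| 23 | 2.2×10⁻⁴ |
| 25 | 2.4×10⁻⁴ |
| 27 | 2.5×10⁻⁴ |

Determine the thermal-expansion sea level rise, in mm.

Δh = 36 mm

Layer 1 at 23 °C → α = 2.2×10⁻⁴ K⁻¹
Layer 2 at 2 °C → α = 0.71×10⁻⁴ K⁻¹
0–100 m: 2.2×10⁻⁴ × 100 × 0.39 = 0.00858 m
100–760 m: 660 × 0.59 × 0.71×10⁻⁴ = 0.0276474 m
Δh = 0.00858 + 0.0276474 = 0.0362274 m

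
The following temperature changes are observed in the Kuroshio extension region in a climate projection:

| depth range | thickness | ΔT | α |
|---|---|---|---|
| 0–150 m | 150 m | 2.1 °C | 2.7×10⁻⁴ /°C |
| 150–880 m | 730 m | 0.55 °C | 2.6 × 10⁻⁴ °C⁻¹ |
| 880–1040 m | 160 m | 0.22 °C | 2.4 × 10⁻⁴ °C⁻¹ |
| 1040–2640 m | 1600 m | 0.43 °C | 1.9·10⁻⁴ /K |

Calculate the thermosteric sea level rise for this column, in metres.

0.329 m of thermosteric rise

150 × 2.1 × 2.7×10⁻⁴ = 0.08505 m
2.6×10⁻⁴ × 730 × 0.55 = 0.10439 m
880–1040 m: 0.22 × 2.4×10⁻⁴ × 160 = 0.008448 m
Layer 4: 1.9×10⁻⁴ × 0.43 × 1600 = 0.13072 m
Δh = 0.08505 + 0.10439 + 0.008448 + 0.13072 = 0.328608 m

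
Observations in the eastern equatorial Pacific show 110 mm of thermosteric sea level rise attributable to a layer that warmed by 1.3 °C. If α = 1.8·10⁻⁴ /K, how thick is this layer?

H = Δh/(αΔT) = 0.11 / (1.8×10⁻⁴ × 1.3) ≈ 470.1 m

470 m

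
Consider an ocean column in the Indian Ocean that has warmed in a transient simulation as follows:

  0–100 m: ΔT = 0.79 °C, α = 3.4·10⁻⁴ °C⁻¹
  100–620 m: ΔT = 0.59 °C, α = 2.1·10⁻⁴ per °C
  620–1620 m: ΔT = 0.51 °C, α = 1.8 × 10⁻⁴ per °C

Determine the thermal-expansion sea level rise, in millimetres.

Layer 1: 0.79 × 3.4×10⁻⁴ × 100 = 0.02686 m
2.1×10⁻⁴ × 520 × 0.59 = 0.064428 m
Layer 3: 1000 × 1.8×10⁻⁴ × 0.51 = 0.09180 m
Δh = 0.02686 + 0.064428 + 0.09180 = 0.183088 m

about 183 mm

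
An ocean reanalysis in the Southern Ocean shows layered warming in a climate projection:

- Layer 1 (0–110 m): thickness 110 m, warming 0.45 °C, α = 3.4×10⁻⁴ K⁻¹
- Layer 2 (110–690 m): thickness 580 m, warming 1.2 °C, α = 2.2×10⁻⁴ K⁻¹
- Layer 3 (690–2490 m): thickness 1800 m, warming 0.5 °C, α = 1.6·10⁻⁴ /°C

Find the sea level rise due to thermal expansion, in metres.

about 0.31 m

0.45 × 3.4×10⁻⁴ × 110 = 0.01683 m
1.2 × 580 × 2.2×10⁻⁴ = 0.15312 m
Layer 3: 1800 × 1.6×10⁻⁴ × 0.5 = 0.14400 m
Δh = 0.01683 + 0.15312 + 0.14400 = 0.31395 m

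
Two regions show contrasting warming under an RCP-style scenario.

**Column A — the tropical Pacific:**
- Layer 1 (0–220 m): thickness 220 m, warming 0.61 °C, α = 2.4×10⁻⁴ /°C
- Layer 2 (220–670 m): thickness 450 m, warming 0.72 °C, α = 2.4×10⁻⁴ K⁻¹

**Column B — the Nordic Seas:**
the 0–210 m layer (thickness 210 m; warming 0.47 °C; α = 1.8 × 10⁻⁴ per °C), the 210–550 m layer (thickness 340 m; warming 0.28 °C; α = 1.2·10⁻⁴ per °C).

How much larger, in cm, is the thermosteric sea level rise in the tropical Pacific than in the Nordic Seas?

A Layer 1: 0.61 × 220 × 2.4×10⁻⁴ = 0.032208 m
A Layer 2: 0.72 × 450 × 2.4×10⁻⁴ = 0.07776 m
A total: 0.109968 m
B 0–210 m: 210 × 1.8×10⁻⁴ × 0.47 = 0.017766 m
B 210–550 m: 340 × 1.2×10⁻⁴ × 0.28 = 0.011424 m
B total: 0.02919 m
Difference: 0.109968 − 0.02919 = 0.080778 m

8.1 cm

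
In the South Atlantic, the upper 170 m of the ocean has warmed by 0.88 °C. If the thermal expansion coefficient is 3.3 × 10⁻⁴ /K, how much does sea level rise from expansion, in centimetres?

Δh = αΔT·H = 3.3×10⁻⁴ × 0.88 × 170 = 0.049368 m

4.94 cm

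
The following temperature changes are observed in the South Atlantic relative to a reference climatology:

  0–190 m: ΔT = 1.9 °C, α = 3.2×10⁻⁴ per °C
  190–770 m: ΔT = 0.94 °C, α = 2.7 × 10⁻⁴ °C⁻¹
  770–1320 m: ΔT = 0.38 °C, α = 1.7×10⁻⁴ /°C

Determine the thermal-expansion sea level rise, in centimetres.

0–190 m: 1.9 × 3.2×10⁻⁴ × 190 = 0.11552 m
190–770 m: 580 × 2.7×10⁻⁴ × 0.94 = 0.147204 m
Layer 3: 1.7×10⁻⁴ × 0.38 × 550 = 0.03553 m
Δh = 0.11552 + 0.147204 + 0.03553 = 0.298254 m ≈ 30 cm

30 cm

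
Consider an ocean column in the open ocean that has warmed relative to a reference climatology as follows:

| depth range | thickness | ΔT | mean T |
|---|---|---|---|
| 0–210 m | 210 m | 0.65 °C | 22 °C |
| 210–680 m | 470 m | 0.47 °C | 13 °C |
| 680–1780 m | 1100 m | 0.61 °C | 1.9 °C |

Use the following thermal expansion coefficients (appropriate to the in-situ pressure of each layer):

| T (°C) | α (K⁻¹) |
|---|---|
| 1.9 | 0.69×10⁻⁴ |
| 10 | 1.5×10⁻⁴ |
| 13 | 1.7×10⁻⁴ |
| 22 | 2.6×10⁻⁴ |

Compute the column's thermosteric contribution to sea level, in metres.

0.119 m of thermosteric rise

Layer 1 at 22 °C → α = 2.6×10⁻⁴ K⁻¹
Layer 2 at 13 °C → α = 1.7×10⁻⁴ K⁻¹
Layer 3 at 1.9 °C → α = 0.69×10⁻⁴ K⁻¹
Layer 1: 0.65 × 210 × 2.6×10⁻⁴ = 0.03549 m
Layer 2: 1.7×10⁻⁴ × 0.47 × 470 = 0.037553 m
0.61 × 1100 × 0.69×10⁻⁴ = 0.046299 m
Δh = 0.03549 + 0.037553 + 0.046299 = 0.119342 m ≈ 0.119 m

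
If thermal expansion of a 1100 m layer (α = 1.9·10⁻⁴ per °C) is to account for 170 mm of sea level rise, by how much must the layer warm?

about 0.813 K

ΔT = Δh/(αH) = 0.17 / (1.9×10⁻⁴ × 1100) ≈ 0.8134 K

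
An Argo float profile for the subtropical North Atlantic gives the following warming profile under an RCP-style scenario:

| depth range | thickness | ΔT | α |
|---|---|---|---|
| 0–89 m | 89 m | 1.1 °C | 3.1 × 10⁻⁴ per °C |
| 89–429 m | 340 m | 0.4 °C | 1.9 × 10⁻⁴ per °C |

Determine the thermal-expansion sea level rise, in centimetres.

3.1×10⁻⁴ × 1.1 × 89 = 0.030349 m
Layer 2: 0.4 × 1.9×10⁻⁴ × 340 = 0.02584 m
Δh = 0.030349 + 0.02584 = 0.056189 m ≈ 5.62 cm

Δh ≈ 5.62 cm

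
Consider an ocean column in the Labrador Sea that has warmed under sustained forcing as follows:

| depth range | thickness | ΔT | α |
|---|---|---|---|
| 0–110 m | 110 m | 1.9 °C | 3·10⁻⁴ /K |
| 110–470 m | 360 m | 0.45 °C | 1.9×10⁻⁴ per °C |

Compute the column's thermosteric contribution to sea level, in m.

Δh = 0.093 m

1.9 × 3×10⁻⁴ × 110 = 0.06270 m
0.45 × 360 × 1.9×10⁻⁴ = 0.03078 m
Δh = 0.06270 + 0.03078 = 0.09348 m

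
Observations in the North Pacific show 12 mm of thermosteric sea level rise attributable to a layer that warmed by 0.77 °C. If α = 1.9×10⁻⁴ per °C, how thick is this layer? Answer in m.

H = Δh/(αΔT) = 0.012 / (1.9×10⁻⁴ × 0.77) ≈ 82.02 m

82.0 m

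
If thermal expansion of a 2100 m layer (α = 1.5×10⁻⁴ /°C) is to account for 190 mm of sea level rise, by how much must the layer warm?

ΔT = Δh/(αH) = 0.19 / (1.5×10⁻⁴ × 2100) ≈ 0.6032 °C

about 0.603 °C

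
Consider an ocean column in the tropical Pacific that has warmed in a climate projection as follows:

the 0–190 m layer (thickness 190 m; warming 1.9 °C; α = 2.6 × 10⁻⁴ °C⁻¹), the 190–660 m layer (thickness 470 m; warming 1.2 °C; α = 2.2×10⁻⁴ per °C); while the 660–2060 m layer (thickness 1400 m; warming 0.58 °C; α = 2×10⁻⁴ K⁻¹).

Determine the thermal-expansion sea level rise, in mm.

Δh = 380 mm

Layer 1: 1.9 × 2.6×10⁻⁴ × 190 = 0.09386 m
190–660 m: 1.2 × 470 × 2.2×10⁻⁴ = 0.12408 m
0.58 × 1400 × 2×10⁻⁴ = 0.16240 m
Δh = 0.09386 + 0.12408 + 0.16240 = 0.38034 m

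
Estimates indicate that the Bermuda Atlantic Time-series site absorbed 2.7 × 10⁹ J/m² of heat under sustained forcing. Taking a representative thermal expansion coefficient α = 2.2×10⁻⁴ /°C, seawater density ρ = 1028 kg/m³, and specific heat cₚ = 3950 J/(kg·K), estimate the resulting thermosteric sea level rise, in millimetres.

Δh = αQ/(ρcₚ) = 2.2×10⁻⁴ × 2.7×10⁹ / (1028 × 3950) ≈ 0.14628 m

about 150 mm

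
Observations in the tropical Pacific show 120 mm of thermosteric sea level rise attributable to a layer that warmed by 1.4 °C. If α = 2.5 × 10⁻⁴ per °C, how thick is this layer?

343 m

H = Δh/(αΔT) = 0.12 / (2.5×10⁻⁴ × 1.4) ≈ 342.9 m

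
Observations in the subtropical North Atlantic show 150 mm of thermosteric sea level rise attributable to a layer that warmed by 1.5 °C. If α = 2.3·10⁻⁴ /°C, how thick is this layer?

H = Δh/(αΔT) = 0.15 / (2.3×10⁻⁴ × 1.5) ≈ 434.8 m

435 m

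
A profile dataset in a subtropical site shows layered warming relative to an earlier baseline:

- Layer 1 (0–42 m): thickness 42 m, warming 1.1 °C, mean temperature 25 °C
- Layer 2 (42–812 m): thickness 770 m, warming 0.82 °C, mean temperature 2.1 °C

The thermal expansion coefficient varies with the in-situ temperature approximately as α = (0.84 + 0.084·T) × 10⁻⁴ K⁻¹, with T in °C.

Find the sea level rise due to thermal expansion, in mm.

77.8 mm of thermosteric rise

Layer 1: α = (0.84 + 0.084×25)×10⁻⁴ = 2.94×10⁻⁴ K⁻¹
Layer 2: α = (0.84 + 0.084×2.1)×10⁻⁴ = 1.0164×10⁻⁴ K⁻¹
Layer 1: 42 × 1.1 × 2.94×10⁻⁴ = 0.0135828 m
770 × 1.0164×10⁻⁴ × 0.82 = 0.064175496 m
Δh = 0.0135828 + 0.064175496 = 0.077758296 m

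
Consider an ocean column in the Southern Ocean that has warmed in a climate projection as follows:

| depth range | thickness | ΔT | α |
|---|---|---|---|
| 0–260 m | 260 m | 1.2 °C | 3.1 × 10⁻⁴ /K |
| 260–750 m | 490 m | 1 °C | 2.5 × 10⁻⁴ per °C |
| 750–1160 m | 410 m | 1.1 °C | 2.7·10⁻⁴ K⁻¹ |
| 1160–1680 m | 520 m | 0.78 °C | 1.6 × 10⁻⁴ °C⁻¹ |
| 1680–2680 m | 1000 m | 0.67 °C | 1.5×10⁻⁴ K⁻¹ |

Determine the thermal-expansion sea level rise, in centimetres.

about 50.6 cm

3.1×10⁻⁴ × 1.2 × 260 = 0.09672 m
2.5×10⁻⁴ × 1 × 490 = 0.12250 m
750–1160 m: 2.7×10⁻⁴ × 410 × 1.1 = 0.12177 m
Layer 4: 1.6×10⁻⁴ × 520 × 0.78 = 0.064896 m
0.67 × 1000 × 1.5×10⁻⁴ = 0.10050 m
Δh = 0.09672 + 0.12250 + 0.12177 + 0.064896 + 0.10050 = 0.506386 m ≈ 50.6 cm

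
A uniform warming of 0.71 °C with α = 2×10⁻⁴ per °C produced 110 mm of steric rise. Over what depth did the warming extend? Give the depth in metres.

H = Δh/(αΔT) = 0.11 / (2×10⁻⁴ × 0.71) ≈ 774.6 m

about 775 m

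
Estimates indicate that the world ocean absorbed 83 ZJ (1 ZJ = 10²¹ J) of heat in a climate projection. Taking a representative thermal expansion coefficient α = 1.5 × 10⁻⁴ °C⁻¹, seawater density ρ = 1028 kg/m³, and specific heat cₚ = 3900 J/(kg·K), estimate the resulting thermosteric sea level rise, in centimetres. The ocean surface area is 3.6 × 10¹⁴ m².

Per unit area: Q = 83×10²¹ / (3.6×10¹⁴) ≈ 2.306×10⁸ J/m²
Δh = αQ/(ρcₚ) = 1.5×10⁻⁴ × 2.306×10⁸ / (1028 × 3900) ≈ 0.0086277 m

Δh ≈ 0.863 cm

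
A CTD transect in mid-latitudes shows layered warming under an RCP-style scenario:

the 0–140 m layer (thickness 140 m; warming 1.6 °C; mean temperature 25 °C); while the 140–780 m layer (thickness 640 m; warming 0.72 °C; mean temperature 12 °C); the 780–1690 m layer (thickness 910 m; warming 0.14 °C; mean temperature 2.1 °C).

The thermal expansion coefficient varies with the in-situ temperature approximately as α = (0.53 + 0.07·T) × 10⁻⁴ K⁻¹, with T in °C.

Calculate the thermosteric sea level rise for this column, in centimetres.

Layer 1: α = (0.53 + 0.07×25)×10⁻⁴ = 2.28×10⁻⁴ K⁻¹
Layer 2: α = (0.53 + 0.07×12)×10⁻⁴ = 1.37×10⁻⁴ K⁻¹
Layer 3: α = (0.53 + 0.07×2.1)×10⁻⁴ = 0.677×10⁻⁴ K⁻¹
0–140 m: 1.6 × 140 × 2.28×10⁻⁴ = 0.051072 m
0.72 × 640 × 1.37×10⁻⁴ = 0.0631296 m
780–1690 m: 910 × 0.677×10⁻⁴ × 0.14 = 0.00862498 m
Δh = 0.051072 + 0.0631296 + 0.00862498 = 0.12282658 m

Δh ≈ 12 cm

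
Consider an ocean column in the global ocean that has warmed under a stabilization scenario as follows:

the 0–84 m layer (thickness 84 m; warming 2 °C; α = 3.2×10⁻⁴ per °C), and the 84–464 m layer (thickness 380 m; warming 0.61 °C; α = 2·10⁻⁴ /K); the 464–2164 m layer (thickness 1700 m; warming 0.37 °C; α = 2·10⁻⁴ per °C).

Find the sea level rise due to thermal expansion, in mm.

226 mm of thermosteric rise

Layer 1: 3.2×10⁻⁴ × 2 × 84 = 0.05376 m
Layer 2: 2×10⁻⁴ × 0.61 × 380 = 0.04636 m
2×10⁻⁴ × 0.37 × 1700 = 0.12580 m
Δh = 0.05376 + 0.04636 + 0.12580 = 0.22592 m ≈ 226 mm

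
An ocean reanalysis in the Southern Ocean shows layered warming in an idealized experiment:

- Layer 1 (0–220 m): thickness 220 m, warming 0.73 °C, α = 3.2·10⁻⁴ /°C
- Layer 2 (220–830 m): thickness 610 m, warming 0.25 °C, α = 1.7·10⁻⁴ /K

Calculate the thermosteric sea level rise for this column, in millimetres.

about 77.3 mm

Layer 1: 3.2×10⁻⁴ × 220 × 0.73 = 0.051392 m
Layer 2: 610 × 1.7×10⁻⁴ × 0.25 = 0.025925 m
Δh = 0.051392 + 0.025925 = 0.077317 m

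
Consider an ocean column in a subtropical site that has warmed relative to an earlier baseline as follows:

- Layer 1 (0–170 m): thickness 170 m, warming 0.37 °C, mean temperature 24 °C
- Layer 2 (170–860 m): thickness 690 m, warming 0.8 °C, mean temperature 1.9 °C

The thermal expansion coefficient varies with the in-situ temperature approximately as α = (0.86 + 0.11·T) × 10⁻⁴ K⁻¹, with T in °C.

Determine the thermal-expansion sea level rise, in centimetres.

Layer 1: α = (0.86 + 0.11×24)×10⁻⁴ = 3.5×10⁻⁴ K⁻¹
Layer 2: α = (0.86 + 0.11×1.9)×10⁻⁴ = 1.069×10⁻⁴ K⁻¹
Layer 1: 3.5×10⁻⁴ × 0.37 × 170 = 0.022015 m
1.069×10⁻⁴ × 690 × 0.8 = 0.0590088 m
Δh = 0.022015 + 0.0590088 = 0.0810238 m

8.10 cm of thermosteric rise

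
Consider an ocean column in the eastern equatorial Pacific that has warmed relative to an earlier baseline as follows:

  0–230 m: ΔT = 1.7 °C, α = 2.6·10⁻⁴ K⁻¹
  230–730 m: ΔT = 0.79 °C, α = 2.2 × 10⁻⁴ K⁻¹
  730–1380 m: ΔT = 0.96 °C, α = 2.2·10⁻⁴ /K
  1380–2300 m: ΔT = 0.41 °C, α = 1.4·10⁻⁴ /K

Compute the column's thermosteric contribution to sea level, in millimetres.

about 379 mm

0–230 m: 2.6×10⁻⁴ × 1.7 × 230 = 0.10166 m
Layer 2: 500 × 2.2×10⁻⁴ × 0.79 = 0.08690 m
730–1380 m: 2.2×10⁻⁴ × 0.96 × 650 = 0.13728 m
1380–2300 m: 0.41 × 920 × 1.4×10⁻⁴ = 0.052808 m
Δh = 0.10166 + 0.08690 + 0.13728 + 0.052808 = 0.378648 m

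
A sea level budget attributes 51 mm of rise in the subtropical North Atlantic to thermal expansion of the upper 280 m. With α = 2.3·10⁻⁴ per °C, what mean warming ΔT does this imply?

ΔT = Δh/(αH) = 0.051 / (2.3×10⁻⁴ × 280) ≈ 0.7919 °C

0.792 °C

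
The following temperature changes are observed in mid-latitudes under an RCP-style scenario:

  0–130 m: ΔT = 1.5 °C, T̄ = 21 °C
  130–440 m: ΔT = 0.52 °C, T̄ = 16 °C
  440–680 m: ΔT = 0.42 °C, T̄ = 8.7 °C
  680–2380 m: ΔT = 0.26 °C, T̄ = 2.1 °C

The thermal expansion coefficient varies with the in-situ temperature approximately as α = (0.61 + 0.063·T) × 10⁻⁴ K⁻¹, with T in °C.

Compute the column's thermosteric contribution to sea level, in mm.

about 108 mm

Layer 1: α = (0.61 + 0.063×21)×10⁻⁴ = 1.933×10⁻⁴ K⁻¹
Layer 2: α = (0.61 + 0.063×16)×10⁻⁴ = 1.618×10⁻⁴ K⁻¹
Layer 3: α = (0.61 + 0.063×8.7)×10⁻⁴ = 1.1581×10⁻⁴ K⁻¹
Layer 4: α = (0.61 + 0.063×2.1)×10⁻⁴ = 0.7423×10⁻⁴ K⁻¹
130 × 1.5 × 1.933×10⁻⁴ = 0.0376935 m
130–440 m: 1.618×10⁻⁴ × 0.52 × 310 = 0.02608216 m
240 × 1.1581×10⁻⁴ × 0.42 = 0.011673648 m
Layer 4: 0.26 × 1700 × 0.7423×10⁻⁴ = 0.03280966 m
Δh = 0.0376935 + 0.02608216 + 0.011673648 + 0.03280966 = 0.108258968 m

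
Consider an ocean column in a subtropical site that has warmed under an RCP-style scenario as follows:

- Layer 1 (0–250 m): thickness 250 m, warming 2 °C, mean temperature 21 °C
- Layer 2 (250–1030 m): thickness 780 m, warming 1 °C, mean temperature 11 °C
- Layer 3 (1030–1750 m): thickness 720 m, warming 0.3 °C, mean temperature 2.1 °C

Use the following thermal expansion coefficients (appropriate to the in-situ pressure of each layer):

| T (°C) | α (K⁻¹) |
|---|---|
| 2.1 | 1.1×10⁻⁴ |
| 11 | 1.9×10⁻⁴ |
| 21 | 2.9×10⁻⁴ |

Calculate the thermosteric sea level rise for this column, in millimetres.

320 mm

Layer 1 at 21 °C → α = 2.9×10⁻⁴ K⁻¹
Layer 2 at 11 °C → α = 1.9×10⁻⁴ K⁻¹
Layer 3 at 2.1 °C → α = 1.1×10⁻⁴ K⁻¹
250 × 2.9×10⁻⁴ × 2 = 0.14500 m
1 × 780 × 1.9×10⁻⁴ = 0.14820 m
720 × 1.1×10⁻⁴ × 0.3 = 0.02376 m
Δh = 0.14500 + 0.14820 + 0.02376 = 0.31696 m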